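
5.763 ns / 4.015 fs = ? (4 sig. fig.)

(5.763 × 10⁻⁹) / (4.015 × 10⁻¹⁵) = 1.4354 × 10⁶

1435000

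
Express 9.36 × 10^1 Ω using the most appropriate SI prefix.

93.6 Ω

= 93.6 Ω; mantissa already in [1, 1000).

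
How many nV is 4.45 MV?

mega = 1e6, nano = 1e-9; factor is 1e15.
4.45 × 1e15 = 4450000000000000

4450000000000000 nV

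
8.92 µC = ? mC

0.00892 mC

micro = 10⁻⁶, milli = 10⁻³; factor is 10⁻³.
8.92 × 10⁻³ = 0.00892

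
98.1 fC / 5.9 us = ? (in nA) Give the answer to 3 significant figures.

16.6 nA

(98.1 × 10^-15) / (5.9 × 10^-6) = 16.627 × 10^-9 A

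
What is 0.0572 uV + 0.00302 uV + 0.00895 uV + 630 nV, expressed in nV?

In nV:
  0.0572 uV = 0.0572e3 nV = 57.2
  0.00302 uV = 0.00302e3 nV = 3.02
  0.00895 uV = 0.00895e3 nV = 8.95
  630 nV → 630
Sum: 57.2 + 3.02 + 8.95 + 630 = 699.17

699.17 nV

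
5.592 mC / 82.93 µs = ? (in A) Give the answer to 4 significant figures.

(5.592 × 10^-3) / (82.93 × 10^-6) = 0.0674304 × 10^3 A

67.43 A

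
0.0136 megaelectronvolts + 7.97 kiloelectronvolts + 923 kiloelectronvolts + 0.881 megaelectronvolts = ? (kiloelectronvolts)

In kiloelectronvolts:
  0.0136 megaelectronvolts = 0.0136e3 kiloelectronvolts = 13.6
  7.97 kiloelectronvolts → 7.97
  923 kiloelectronvolts → 923
  0.881 megaelectronvolts = 0.881e3 kiloelectronvolts = 881
Sum: 13.6 + 7.97 + 923 + 881 = 1825.57

1825.57 kiloelectronvolts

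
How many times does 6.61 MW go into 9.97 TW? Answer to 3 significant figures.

(9.97 × 10^12) / (6.61 × 10^6) = 1.508 × 10^6

1510000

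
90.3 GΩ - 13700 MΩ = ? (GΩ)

76.6 GΩ

In GΩ:
  90.3 GΩ → 90.3
  13700 MΩ = 13700 × 10⁻³ GΩ = 13.7
Difference: 90.3 - 13.7 = 76.6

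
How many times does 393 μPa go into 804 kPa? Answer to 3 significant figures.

2050000000

(804e3) / (393e-6) = 2.046e9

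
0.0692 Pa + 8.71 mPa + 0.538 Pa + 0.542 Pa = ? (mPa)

In mPa:
  0.0692 Pa = 0.0692e3 mPa = 69.2
  8.71 mPa → 8.71
  0.538 Pa = 0.538e3 mPa = 538
  0.542 Pa = 0.542e3 mPa = 542
Sum: 69.2 + 8.71 + 538 + 542 = 1157.91

1157.91 mPa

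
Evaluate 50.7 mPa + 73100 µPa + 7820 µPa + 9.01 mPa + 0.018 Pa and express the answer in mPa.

158.63 mPa

In mPa:
  50.7 mPa → 50.7
  73100 µPa = 73100e-3 mPa = 73.1
  7820 µPa = 7820e-3 mPa = 7.82
  9.01 mPa → 9.01
  0.018 Pa = 0.018e3 mPa = 18
Sum: 50.7 + 73.1 + 7.82 + 9.01 + 18 = 158.63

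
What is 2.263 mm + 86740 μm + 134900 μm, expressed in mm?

223.903 mm

In mm:
  2.263 mm → 2.263
  86740 μm = 86740 × 10⁻³ mm = 86.74
  134900 μm = 134900 × 10⁻³ mm = 134.9
Sum: 2.263 + 86.74 + 134.9 = 223.903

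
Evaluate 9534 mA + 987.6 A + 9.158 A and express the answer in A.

1006.292 A

In A:
  9534 mA = 9534 × 10⁻³ A = 9.534
  987.6 A → 987.6
  9.158 A → 9.158
Sum: 9.534 + 987.6 + 9.158 = 1006.292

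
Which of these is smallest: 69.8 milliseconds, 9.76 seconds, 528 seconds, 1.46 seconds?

69.8 milliseconds

69.8 milliseconds = 0.0698 seconds
9.76 seconds = 9.76 seconds
528 seconds = 528 seconds
1.46 seconds = 1.46 seconds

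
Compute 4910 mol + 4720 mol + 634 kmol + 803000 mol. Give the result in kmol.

In kmol:
  4910 mol = 4910e-3 kmol = 4.91
  4720 mol = 4720e-3 kmol = 4.72
  634 kmol → 634
  803000 mol = 803000e-3 kmol = 803
Sum: 4.91 + 4.72 + 634 + 803 = 1446.63

1446.63 kmol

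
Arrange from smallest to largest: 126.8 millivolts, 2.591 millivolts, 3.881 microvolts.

3.881 microvolts < 2.591 millivolts < 126.8 millivolts

126.8 millivolts = 0.1268 volts
2.591 millivolts = 0.002591 volts
3.881 microvolts = 0.000003881 volts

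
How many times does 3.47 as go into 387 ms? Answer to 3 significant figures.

112000000000000000

(387 × 10⁻³) / (3.47 × 10⁻¹⁸) = 111.5 × 10¹⁵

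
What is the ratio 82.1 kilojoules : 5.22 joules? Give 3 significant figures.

15700

(82.1 × 10³) / (5.22) = 15.73 × 10³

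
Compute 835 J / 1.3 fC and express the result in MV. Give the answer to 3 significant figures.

(835) / (1.3e-15) = 642.31e15 V

642000000000 MV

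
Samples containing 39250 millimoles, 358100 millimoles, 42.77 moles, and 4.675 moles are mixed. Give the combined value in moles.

444.795 moles

In moles:
  39250 millimoles = 39250e-3 moles = 39.25
  358100 millimoles = 358100e-3 moles = 358.1
  42.77 moles → 42.77
  4.675 moles → 4.675
Sum: 39.25 + 358.1 + 42.77 + 4.675 = 444.795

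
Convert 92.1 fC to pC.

femto = 10^-15, pico = 10^-12; factor is 10^-3.
92.1 × 10^-3 = 0.0921

0.0921 pC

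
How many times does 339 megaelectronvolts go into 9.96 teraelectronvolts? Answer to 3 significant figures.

(9.96 × 10¹²) / (339 × 10⁶) = 0.02938 × 10⁶

29400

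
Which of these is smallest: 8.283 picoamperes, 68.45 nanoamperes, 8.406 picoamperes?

8.283 picoamperes = 0.000000000008283 amperes
68.45 nanoamperes = 0.00000006845 amperes
8.406 picoamperes = 0.000000000008406 amperes

8.283 picoamperes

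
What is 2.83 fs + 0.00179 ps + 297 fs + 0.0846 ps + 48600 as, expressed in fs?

434.82 fs

In fs:
  2.83 fs → 2.83
  0.00179 ps = 0.00179 × 10³ fs = 1.79
  297 fs → 297
  0.0846 ps = 0.0846 × 10³ fs = 84.6
  48600 as = 48600 × 10⁻³ fs = 48.6
Sum: 2.83 + 1.79 + 297 + 84.6 + 48.6 = 434.82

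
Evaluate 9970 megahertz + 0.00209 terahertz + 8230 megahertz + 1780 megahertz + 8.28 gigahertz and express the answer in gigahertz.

30.35 gigahertz

In gigahertz:
  9970 megahertz = 9970 × 10^-3 gigahertz = 9.97
  0.00209 terahertz = 0.00209 × 10^3 gigahertz = 2.09
  8230 megahertz = 8230 × 10^-3 gigahertz = 8.23
  1780 megahertz = 1780 × 10^-3 gigahertz = 1.78
  8.28 gigahertz → 8.28
Sum: 9.97 + 2.09 + 8.23 + 1.78 + 8.28 = 30.35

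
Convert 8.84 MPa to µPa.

mega = 10⁶, micro = 10⁻⁶; factor is 10¹².
8.84 × 10¹² = 8840000000000

8840000000000 µPa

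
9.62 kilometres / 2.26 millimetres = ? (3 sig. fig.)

4260000

(9.62 × 10^3) / (2.26 × 10^-3) = 4.257 × 10^6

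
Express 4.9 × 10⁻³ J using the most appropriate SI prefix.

= 4.9 × 10⁻³ J; 10⁻³ is milli.

4.9 mJ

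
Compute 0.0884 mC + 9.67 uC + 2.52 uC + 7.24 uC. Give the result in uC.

107.83 uC

In uC:
  0.0884 mC = 0.0884 × 10³ uC = 88.4
  9.67 uC → 9.67
  2.52 uC → 2.52
  7.24 uC → 7.24
Sum: 88.4 + 9.67 + 2.52 + 7.24 = 107.83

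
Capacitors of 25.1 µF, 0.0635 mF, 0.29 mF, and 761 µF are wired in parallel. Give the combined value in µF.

In µF:
  25.1 µF → 25.1
  0.0635 mF = 0.0635 × 10^3 µF = 63.5
  0.29 mF = 0.29 × 10^3 µF = 290
  761 µF → 761
Sum: 25.1 + 63.5 + 290 + 761 = 1139.6

1139.6 µF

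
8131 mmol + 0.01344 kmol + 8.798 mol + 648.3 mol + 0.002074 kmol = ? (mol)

In mol:
  8131 mmol = 8131 × 10^-3 mol = 8.131
  0.01344 kmol = 0.01344 × 10^3 mol = 13.44
  8.798 mol → 8.798
  648.3 mol → 648.3
  0.002074 kmol = 0.002074 × 10^3 mol = 2.074
Sum: 8.131 + 13.44 + 8.798 + 648.3 + 2.074 = 680.743

680.743 mol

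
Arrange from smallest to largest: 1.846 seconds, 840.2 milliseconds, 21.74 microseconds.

1.846 seconds = 1.846 seconds
840.2 milliseconds = 0.8402 seconds
21.74 microseconds = 0.00002174 seconds

21.74 microseconds < 840.2 milliseconds < 1.846 seconds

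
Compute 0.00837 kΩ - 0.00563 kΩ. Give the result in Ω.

In Ω:
  0.00837 kΩ = 0.00837 × 10^3 Ω = 8.37
  0.00563 kΩ = 0.00563 × 10^3 Ω = 5.63
Difference: 8.37 - 5.63 = 2.74

2.74 Ω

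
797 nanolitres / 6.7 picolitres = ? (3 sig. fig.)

119000

(797 × 10⁻⁹) / (6.7 × 10⁻¹²) = 119 × 10³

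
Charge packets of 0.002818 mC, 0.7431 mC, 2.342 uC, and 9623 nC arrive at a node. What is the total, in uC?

In uC:
  0.002818 mC = 0.002818 × 10³ uC = 2.818
  0.7431 mC = 0.7431 × 10³ uC = 743.1
  2.342 uC → 2.342
  9623 nC = 9623 × 10⁻³ uC = 9.623
Sum: 2.818 + 743.1 + 2.342 + 9.623 = 757.883

757.883 uC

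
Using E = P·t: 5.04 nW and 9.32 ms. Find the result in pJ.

46.9728 pJ

5.04e-9 × 9.32e-3 = 46.9728e-12 J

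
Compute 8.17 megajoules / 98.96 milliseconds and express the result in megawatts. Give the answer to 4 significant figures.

(8.17 × 10⁶) / (98.96 × 10⁻³) = 0.0825586 × 10⁹ W

82.56 megawatts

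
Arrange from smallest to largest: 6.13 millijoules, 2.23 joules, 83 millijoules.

6.13 millijoules = 0.00613 joules
2.23 joules = 2.23 joules
83 millijoules = 0.083 joules

6.13 millijoules < 83 millijoules < 2.23 joules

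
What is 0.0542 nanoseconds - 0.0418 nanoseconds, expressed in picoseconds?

12.4 picoseconds

In picoseconds:
  0.0542 nanoseconds = 0.0542 × 10³ picoseconds = 54.2
  0.0418 nanoseconds = 0.0418 × 10³ picoseconds = 41.8
Difference: 54.2 - 41.8 = 12.4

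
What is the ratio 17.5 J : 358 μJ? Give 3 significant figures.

(17.5) / (358e-6) = 0.04888e6

48900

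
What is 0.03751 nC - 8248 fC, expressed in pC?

In pC:
  0.03751 nC = 0.03751 × 10^3 pC = 37.51
  8248 fC = 8248 × 10^-3 pC = 8.248
Difference: 37.51 - 8.248 = 29.262

29.262 pC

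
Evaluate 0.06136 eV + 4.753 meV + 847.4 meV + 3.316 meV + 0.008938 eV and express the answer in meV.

In meV:
  0.06136 eV = 0.06136 × 10³ meV = 61.36
  4.753 meV → 4.753
  847.4 meV → 847.4
  3.316 meV → 3.316
  0.008938 eV = 0.008938 × 10³ meV = 8.938
Sum: 61.36 + 4.753 + 847.4 + 3.316 + 8.938 = 925.767

925.767 meV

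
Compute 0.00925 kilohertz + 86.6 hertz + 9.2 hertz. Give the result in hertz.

In hertz:
  0.00925 kilohertz = 0.00925e3 hertz = 9.25
  86.6 hertz → 86.6
  9.2 hertz → 9.2
Sum: 9.25 + 86.6 + 9.2 = 105.05

105.05 hertz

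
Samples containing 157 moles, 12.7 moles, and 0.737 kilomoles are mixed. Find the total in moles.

In moles:
  157 moles → 157
  12.7 moles → 12.7
  0.737 kilomoles = 0.737 × 10³ moles = 737
Sum: 157 + 12.7 + 737 = 906.7

906.7 moles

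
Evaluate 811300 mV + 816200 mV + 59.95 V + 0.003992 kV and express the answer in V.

In V:
  811300 mV = 811300 × 10^-3 V = 811.3
  816200 mV = 816200 × 10^-3 V = 816.2
  59.95 V → 59.95
  0.003992 kV = 0.003992 × 10^3 V = 3.992
Sum: 811.3 + 816.2 + 59.95 + 3.992 = 1691.442

1691.442 V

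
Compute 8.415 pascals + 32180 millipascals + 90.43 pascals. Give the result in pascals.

131.025 pascals

In pascals:
  8.415 pascals → 8.415
  32180 millipascals = 32180e-3 pascals = 32.18
  90.43 pascals → 90.43
Sum: 8.415 + 32.18 + 90.43 = 131.025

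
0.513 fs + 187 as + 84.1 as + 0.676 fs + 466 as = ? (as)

In as:
  0.513 fs = 0.513 × 10^3 as = 513
  187 as → 187
  84.1 as → 84.1
  0.676 fs = 0.676 × 10^3 as = 676
  466 as → 466
Sum: 513 + 187 + 84.1 + 676 + 466 = 1926.1

1926.1 as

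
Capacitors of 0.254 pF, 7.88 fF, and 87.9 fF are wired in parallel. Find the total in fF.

349.78 fF

In fF:
  0.254 pF = 0.254 × 10^3 fF = 254
  7.88 fF → 7.88
  87.9 fF → 87.9
Sum: 254 + 7.88 + 87.9 = 349.78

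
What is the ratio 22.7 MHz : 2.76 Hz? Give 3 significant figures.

(22.7 × 10⁶) / (2.76) = 8.225 × 10⁶

8220000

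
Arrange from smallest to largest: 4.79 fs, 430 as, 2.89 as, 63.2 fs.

2.89 as < 430 as < 4.79 fs < 63.2 fs

4.79 fs = 0.00000000000000479 s
430 as = 0.00000000000000043 s
2.89 as = 0.00000000000000000289 s
63.2 fs = 0.0000000000000632 s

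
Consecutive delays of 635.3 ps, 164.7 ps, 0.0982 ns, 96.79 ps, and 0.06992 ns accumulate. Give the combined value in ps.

1064.91 ps

In ps:
  635.3 ps → 635.3
  164.7 ps → 164.7
  0.0982 ns = 0.0982 × 10^3 ps = 98.2
  96.79 ps → 96.79
  0.06992 ns = 0.06992 × 10^3 ps = 69.92
Sum: 635.3 + 164.7 + 98.2 + 96.79 + 69.92 = 1064.91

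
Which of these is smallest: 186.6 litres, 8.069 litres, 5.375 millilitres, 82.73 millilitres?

5.375 millilitres

186.6 litres = 186.6 litres
8.069 litres = 8.069 litres
5.375 millilitres = 0.005375 litres
82.73 millilitres = 0.08273 litres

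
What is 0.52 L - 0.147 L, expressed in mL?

In mL:
  0.52 L = 0.52 × 10^3 mL = 520
  0.147 L = 0.147 × 10^3 mL = 147
Difference: 520 - 147 = 373

373 mL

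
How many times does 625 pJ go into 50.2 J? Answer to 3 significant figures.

80300000000

(50.2) / (625 × 10^-12) = 0.08032 × 10^12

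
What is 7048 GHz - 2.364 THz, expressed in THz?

4.684 THz

In THz:
  7048 GHz = 7048 × 10^-3 THz = 7.048
  2.364 THz → 2.364
Difference: 7.048 - 2.364 = 4.684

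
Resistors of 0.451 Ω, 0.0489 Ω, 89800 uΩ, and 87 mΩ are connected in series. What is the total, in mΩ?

In mΩ:
  0.451 Ω = 0.451 × 10³ mΩ = 451
  0.0489 Ω = 0.0489 × 10³ mΩ = 48.9
  89800 uΩ = 89800 × 10⁻³ mΩ = 89.8
  87 mΩ → 87
Sum: 451 + 48.9 + 89.8 + 87 = 676.7

676.7 mΩ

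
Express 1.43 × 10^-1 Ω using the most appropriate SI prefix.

143 mΩ

= 143 × 10^-3 Ω; 10^-3 is milli.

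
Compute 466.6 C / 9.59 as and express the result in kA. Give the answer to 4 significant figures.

48650000000000000 kA

(466.6) / (9.59 × 10⁻¹⁸) = 48.6548 × 10¹⁸ A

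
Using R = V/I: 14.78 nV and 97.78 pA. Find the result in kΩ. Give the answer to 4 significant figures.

0.1512 kΩ

(14.78e-9) / (97.78e-12) = 0.151156e3 Ω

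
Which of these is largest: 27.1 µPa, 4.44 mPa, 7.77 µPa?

4.44 mPa

27.1 µPa = 0.0000271 Pa
4.44 mPa = 0.00444 Pa
7.77 µPa = 0.00000777 Pa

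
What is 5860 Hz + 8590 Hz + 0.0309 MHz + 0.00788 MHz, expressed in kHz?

In kHz:
  5860 Hz = 5860 × 10^-3 kHz = 5.86
  8590 Hz = 8590 × 10^-3 kHz = 8.59
  0.0309 MHz = 0.0309 × 10^3 kHz = 30.9
  0.00788 MHz = 0.00788 × 10^3 kHz = 7.88
Sum: 5.86 + 8.59 + 30.9 + 7.88 = 53.23

53.23 kHz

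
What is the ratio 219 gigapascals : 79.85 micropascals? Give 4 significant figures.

(219 × 10⁹) / (79.85 × 10⁻⁶) = 2.7426 × 10¹⁵

2743000000000000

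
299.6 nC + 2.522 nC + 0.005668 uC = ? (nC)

In nC:
  299.6 nC → 299.6
  2.522 nC → 2.522
  0.005668 uC = 0.005668 × 10³ nC = 5.668
Sum: 299.6 + 2.522 + 5.668 = 307.79

307.79 nC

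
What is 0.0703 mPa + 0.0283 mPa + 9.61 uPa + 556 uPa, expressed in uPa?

664.21 uPa

In uPa:
  0.0703 mPa = 0.0703e3 uPa = 70.3
  0.0283 mPa = 0.0283e3 uPa = 28.3
  9.61 uPa → 9.61
  556 uPa → 556
Sum: 70.3 + 28.3 + 9.61 + 556 = 664.21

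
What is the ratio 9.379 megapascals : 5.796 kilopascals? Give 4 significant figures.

(9.379 × 10⁶) / (5.796 × 10³) = 1.6182 × 10³

1618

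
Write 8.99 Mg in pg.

8990000000000000000 pg

mega = 10^6, pico = 10^-12; factor is 10^18.
8.99 × 10^18 = 8990000000000000000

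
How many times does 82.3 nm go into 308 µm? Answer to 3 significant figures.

3740

(308e-6) / (82.3e-9) = 3.742e3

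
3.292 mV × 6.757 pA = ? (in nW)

0.000022244044 nW

3.292 × 10^-3 × 6.757 × 10^-12 = 22.244044 × 10^-15 W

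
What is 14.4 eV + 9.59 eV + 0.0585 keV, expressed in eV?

82.49 eV

In eV:
  14.4 eV → 14.4
  9.59 eV → 9.59
  0.0585 keV = 0.0585 × 10^3 eV = 58.5
Sum: 14.4 + 9.59 + 58.5 = 82.49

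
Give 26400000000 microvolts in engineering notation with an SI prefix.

26.4 kilovolts

= 26.4 × 10^3 volts; 10^3 is kilo.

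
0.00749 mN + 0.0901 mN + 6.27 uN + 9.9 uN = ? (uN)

In uN:
  0.00749 mN = 0.00749e3 uN = 7.49
  0.0901 mN = 0.0901e3 uN = 90.1
  6.27 uN → 6.27
  9.9 uN → 9.9
Sum: 7.49 + 90.1 + 6.27 + 9.9 = 113.76

113.76 uN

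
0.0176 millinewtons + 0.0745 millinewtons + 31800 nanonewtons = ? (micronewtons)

In micronewtons:
  0.0176 millinewtons = 0.0176e3 micronewtons = 17.6
  0.0745 millinewtons = 0.0745e3 micronewtons = 74.5
  31800 nanonewtons = 31800e-3 micronewtons = 31.8
Sum: 17.6 + 74.5 + 31.8 = 123.9

123.9 micronewtons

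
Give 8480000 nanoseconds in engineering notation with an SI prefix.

8.48 milliseconds

= 8.48 × 10⁻³ seconds; 10⁻³ is milli.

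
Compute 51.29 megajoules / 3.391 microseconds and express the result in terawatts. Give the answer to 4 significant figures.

15.13 terawatts

(51.29e6) / (3.391e-6) = 15.1253e12 W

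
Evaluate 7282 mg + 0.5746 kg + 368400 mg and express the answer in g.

In g:
  7282 mg = 7282e-3 g = 7.282
  0.5746 kg = 0.5746e3 g = 574.6
  368400 mg = 368400e-3 g = 368.4
Sum: 7.282 + 574.6 + 368.4 = 950.282

950.282 g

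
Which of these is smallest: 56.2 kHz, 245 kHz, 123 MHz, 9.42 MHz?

56.2 kHz = 56200 Hz
245 kHz = 245000 Hz
123 MHz = 123000000 Hz
9.42 MHz = 9420000 Hz

56.2 kHz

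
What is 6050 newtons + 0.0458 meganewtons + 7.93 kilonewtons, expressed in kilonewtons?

59.78 kilonewtons

In kilonewtons:
  6050 newtons = 6050 × 10⁻³ kilonewtons = 6.05
  0.0458 meganewtons = 0.0458 × 10³ kilonewtons = 45.8
  7.93 kilonewtons → 7.93
Sum: 6.05 + 45.8 + 7.93 = 59.78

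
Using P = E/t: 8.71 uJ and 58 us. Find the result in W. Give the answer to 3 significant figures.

(8.71e-6) / (58e-6) = 0.15017 W

0.150 W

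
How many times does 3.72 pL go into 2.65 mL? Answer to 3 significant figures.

712000000

(2.65 × 10⁻³) / (3.72 × 10⁻¹²) = 0.7124 × 10⁹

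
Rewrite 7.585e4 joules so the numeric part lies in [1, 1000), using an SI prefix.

75.85 kilojoules

= 75.85e3 joules; 1e3 is kilo.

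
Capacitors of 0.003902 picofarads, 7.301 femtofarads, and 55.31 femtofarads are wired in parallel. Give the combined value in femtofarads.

66.513 femtofarads

In femtofarads:
  0.003902 picofarads = 0.003902 × 10³ femtofarads = 3.902
  7.301 femtofarads → 7.301
  55.31 femtofarads → 55.31
Sum: 3.902 + 7.301 + 55.31 = 66.513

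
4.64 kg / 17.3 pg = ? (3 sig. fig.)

268000000000000

(4.64 × 10^3) / (17.3 × 10^-12) = 0.2682 × 10^15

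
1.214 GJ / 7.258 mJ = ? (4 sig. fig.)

167300000000

(1.214e9) / (7.258e-3) = 0.16726e12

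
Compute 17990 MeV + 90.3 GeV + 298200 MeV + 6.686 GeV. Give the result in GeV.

In GeV:
  17990 MeV = 17990 × 10^-3 GeV = 17.99
  90.3 GeV → 90.3
  298200 MeV = 298200 × 10^-3 GeV = 298.2
  6.686 GeV → 6.686
Sum: 17.99 + 90.3 + 298.2 + 6.686 = 413.176

413.176 GeV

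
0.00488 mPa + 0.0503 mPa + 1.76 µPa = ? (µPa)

In µPa:
  0.00488 mPa = 0.00488e3 µPa = 4.88
  0.0503 mPa = 0.0503e3 µPa = 50.3
  1.76 µPa → 1.76
Sum: 4.88 + 50.3 + 1.76 = 56.94

56.94 µPa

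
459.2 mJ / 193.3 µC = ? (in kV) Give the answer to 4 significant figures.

2.376 kV

(459.2e-3) / (193.3e-6) = 2.37558e3 V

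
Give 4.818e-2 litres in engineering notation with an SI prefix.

48.18 millilitres

= 48.18e-3 litres; 1e-3 is milli.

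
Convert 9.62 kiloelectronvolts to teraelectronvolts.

kilo = 1e3, tera = 1e12; factor is 1e-9.
9.62 × 1e-9 = 0.00000000962

0.00000000962 teraelectronvolts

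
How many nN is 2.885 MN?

2885000000000000 nN

mega = 10^6, nano = 10^-9; factor is 10^15.
2.885 × 10^15 = 2885000000000000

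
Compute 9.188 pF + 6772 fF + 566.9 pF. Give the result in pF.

In pF:
  9.188 pF → 9.188
  6772 fF = 6772 × 10^-3 pF = 6.772
  566.9 pF → 566.9
Sum: 9.188 + 6.772 + 566.9 = 582.86

582.86 pF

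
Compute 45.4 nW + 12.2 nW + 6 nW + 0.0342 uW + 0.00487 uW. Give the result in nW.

102.67 nW

In nW:
  45.4 nW → 45.4
  12.2 nW → 12.2
  6 nW → 6
  0.0342 uW = 0.0342 × 10^3 nW = 34.2
  0.00487 uW = 0.00487 × 10^3 nW = 4.87
Sum: 45.4 + 12.2 + 6 + 34.2 + 4.87 = 102.67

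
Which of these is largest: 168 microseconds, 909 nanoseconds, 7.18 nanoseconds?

168 microseconds = 0.000168 seconds
909 nanoseconds = 0.000000909 seconds
7.18 nanoseconds = 0.00000000718 seconds

168 microseconds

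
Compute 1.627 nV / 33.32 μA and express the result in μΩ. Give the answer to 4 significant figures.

48.83 μΩ

(1.627e-9) / (33.32e-6) = 0.0488295e-3 Ω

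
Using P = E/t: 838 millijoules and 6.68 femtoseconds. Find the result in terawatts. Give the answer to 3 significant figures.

(838 × 10⁻³) / (6.68 × 10⁻¹⁵) = 125.45 × 10¹² W

125 terawatts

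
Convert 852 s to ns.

(no prefix) = 10⁰, nano = 10⁻⁹; factor is 10⁹.
852 × 10⁹ = 852000000000

852000000000 ns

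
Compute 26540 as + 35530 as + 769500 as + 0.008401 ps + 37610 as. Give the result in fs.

877.581 fs

In fs:
  26540 as = 26540 × 10⁻³ fs = 26.54
  35530 as = 35530 × 10⁻³ fs = 35.53
  769500 as = 769500 × 10⁻³ fs = 769.5
  0.008401 ps = 0.008401 × 10³ fs = 8.401
  37610 as = 37610 × 10⁻³ fs = 37.61
Sum: 26.54 + 35.53 + 769.5 + 8.401 + 37.61 = 877.581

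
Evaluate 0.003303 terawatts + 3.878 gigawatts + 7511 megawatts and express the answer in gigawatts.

In gigawatts:
  0.003303 terawatts = 0.003303 × 10³ gigawatts = 3.303
  3.878 gigawatts → 3.878
  7511 megawatts = 7511 × 10⁻³ gigawatts = 7.511
Sum: 3.303 + 3.878 + 7.511 = 14.692

14.692 gigawatts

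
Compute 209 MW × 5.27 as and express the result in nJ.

1.10143 nJ

209 × 10^6 × 5.27 × 10^-18 = 1101.43 × 10^-12 J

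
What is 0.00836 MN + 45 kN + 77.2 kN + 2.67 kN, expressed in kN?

In kN:
  0.00836 MN = 0.00836e3 kN = 8.36
  45 kN → 45
  77.2 kN → 77.2
  2.67 kN → 2.67
Sum: 8.36 + 45 + 77.2 + 2.67 = 133.23

133.23 kN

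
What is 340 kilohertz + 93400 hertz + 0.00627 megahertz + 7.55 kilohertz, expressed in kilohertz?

447.22 kilohertz

In kilohertz:
  340 kilohertz → 340
  93400 hertz = 93400e-3 kilohertz = 93.4
  0.00627 megahertz = 0.00627e3 kilohertz = 6.27
  7.55 kilohertz → 7.55
Sum: 340 + 93.4 + 6.27 + 7.55 = 447.22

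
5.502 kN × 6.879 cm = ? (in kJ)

0.37848258 kJ

5.502e3 × 6.879e-2 = 37.848258e1 J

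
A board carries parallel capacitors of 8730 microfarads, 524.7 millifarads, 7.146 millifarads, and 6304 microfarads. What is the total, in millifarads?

In millifarads:
  8730 microfarads = 8730 × 10^-3 millifarads = 8.73
  524.7 millifarads → 524.7
  7.146 millifarads → 7.146
  6304 microfarads = 6304 × 10^-3 millifarads = 6.304
Sum: 8.73 + 524.7 + 7.146 + 6.304 = 546.88

546.88 millifarads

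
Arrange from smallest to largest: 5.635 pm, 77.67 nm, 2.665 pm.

5.635 pm = 0.000000000005635 m
77.67 nm = 0.00000007767 m
2.665 pm = 0.000000000002665 m

2.665 pm < 5.635 pm < 77.67 nm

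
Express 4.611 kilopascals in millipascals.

kilo = 10^3, milli = 10^-3; factor is 10^6.
4.611 × 10^6 = 4611000

4611000 millipascals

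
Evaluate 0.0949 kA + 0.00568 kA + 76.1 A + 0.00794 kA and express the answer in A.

In A:
  0.0949 kA = 0.0949e3 A = 94.9
  0.00568 kA = 0.00568e3 A = 5.68
  76.1 A → 76.1
  0.00794 kA = 0.00794e3 A = 7.94
Sum: 94.9 + 5.68 + 76.1 + 7.94 = 184.62

184.62 A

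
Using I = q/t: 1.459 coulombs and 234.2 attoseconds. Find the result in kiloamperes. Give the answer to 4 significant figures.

6230000000000 kiloamperes

(1.459) / (234.2 × 10^-18) = 0.00622972 × 10^18 A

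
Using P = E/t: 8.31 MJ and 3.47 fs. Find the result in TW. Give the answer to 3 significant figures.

2390000000 TW

(8.31 × 10^6) / (3.47 × 10^-15) = 2.3948 × 10^21 W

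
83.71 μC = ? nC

83710 nC

micro = 1e-6, nano = 1e-9; factor is 1e3.
83.71 × 1e3 = 83710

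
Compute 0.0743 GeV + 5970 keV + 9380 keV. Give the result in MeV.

89.65 MeV

In MeV:
  0.0743 GeV = 0.0743 × 10^3 MeV = 74.3
  5970 keV = 5970 × 10^-3 MeV = 5.97
  9380 keV = 9380 × 10^-3 MeV = 9.38
Sum: 74.3 + 5.97 + 9.38 = 89.65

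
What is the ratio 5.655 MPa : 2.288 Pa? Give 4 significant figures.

2472000

(5.655e6) / (2.288) = 2.4716e6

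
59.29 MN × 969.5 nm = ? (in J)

59.29 × 10^6 × 969.5 × 10^-9 = 57481.655 × 10^-3 J

57.481655 J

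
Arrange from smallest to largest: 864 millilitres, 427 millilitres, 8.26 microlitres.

8.26 microlitres < 427 millilitres < 864 millilitres

864 millilitres = 0.864 litres
427 millilitres = 0.427 litres
8.26 microlitres = 0.00000826 litres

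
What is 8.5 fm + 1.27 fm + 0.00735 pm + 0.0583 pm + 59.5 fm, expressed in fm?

134.92 fm

In fm:
  8.5 fm → 8.5
  1.27 fm → 1.27
  0.00735 pm = 0.00735e3 fm = 7.35
  0.0583 pm = 0.0583e3 fm = 58.3
  59.5 fm → 59.5
Sum: 8.5 + 1.27 + 7.35 + 58.3 + 59.5 = 134.92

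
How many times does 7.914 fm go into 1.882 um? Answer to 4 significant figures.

237800000

(1.882 × 10⁻⁶) / (7.914 × 10⁻¹⁵) = 0.23781 × 10⁹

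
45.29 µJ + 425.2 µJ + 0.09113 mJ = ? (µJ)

561.62 µJ

In µJ:
  45.29 µJ → 45.29
  425.2 µJ → 425.2
  0.09113 mJ = 0.09113e3 µJ = 91.13
Sum: 45.29 + 425.2 + 91.13 = 561.62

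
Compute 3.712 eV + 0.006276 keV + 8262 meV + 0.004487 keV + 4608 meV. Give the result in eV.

27.345 eV

In eV:
  3.712 eV → 3.712
  0.006276 keV = 0.006276e3 eV = 6.276
  8262 meV = 8262e-3 eV = 8.262
  0.004487 keV = 0.004487e3 eV = 4.487
  4608 meV = 4608e-3 eV = 4.608
Sum: 3.712 + 6.276 + 8.262 + 4.487 + 4.608 = 27.345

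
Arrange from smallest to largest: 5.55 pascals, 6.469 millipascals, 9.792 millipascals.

6.469 millipascals < 9.792 millipascals < 5.55 pascals

5.55 pascals = 5.55 pascals
6.469 millipascals = 0.006469 pascals
9.792 millipascals = 0.009792 pascals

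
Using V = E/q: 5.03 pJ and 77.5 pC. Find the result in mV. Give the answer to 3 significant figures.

(5.03 × 10^-12) / (77.5 × 10^-12) = 0.064903 V

64.9 mV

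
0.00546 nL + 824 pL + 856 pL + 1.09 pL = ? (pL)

In pL:
  0.00546 nL = 0.00546 × 10^3 pL = 5.46
  824 pL → 824
  856 pL → 856
  1.09 pL → 1.09
Sum: 5.46 + 824 + 856 + 1.09 = 1686.55

1686.55 pL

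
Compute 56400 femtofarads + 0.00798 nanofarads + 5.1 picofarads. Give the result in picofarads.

69.48 picofarads

In picofarads:
  56400 femtofarads = 56400 × 10⁻³ picofarads = 56.4
  0.00798 nanofarads = 0.00798 × 10³ picofarads = 7.98
  5.1 picofarads → 5.1
Sum: 56.4 + 7.98 + 5.1 = 69.48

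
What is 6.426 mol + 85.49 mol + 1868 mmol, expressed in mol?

93.784 mol

In mol:
  6.426 mol → 6.426
  85.49 mol → 85.49
  1868 mmol = 1868 × 10⁻³ mol = 1.868
Sum: 6.426 + 85.49 + 1.868 = 93.784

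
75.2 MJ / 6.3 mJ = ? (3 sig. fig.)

11900000000

(75.2 × 10⁶) / (6.3 × 10⁻³) = 11.94 × 10⁹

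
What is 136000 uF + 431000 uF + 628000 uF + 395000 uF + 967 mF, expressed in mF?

In mF:
  136000 uF = 136000 × 10^-3 mF = 136
  431000 uF = 431000 × 10^-3 mF = 431
  628000 uF = 628000 × 10^-3 mF = 628
  395000 uF = 395000 × 10^-3 mF = 395
  967 mF → 967
Sum: 136 + 431 + 628 + 395 + 967 = 2557

2557 mF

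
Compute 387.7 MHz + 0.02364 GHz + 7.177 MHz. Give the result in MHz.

In MHz:
  387.7 MHz → 387.7
  0.02364 GHz = 0.02364e3 MHz = 23.64
  7.177 MHz → 7.177
Sum: 387.7 + 23.64 + 7.177 = 418.517

418.517 MHz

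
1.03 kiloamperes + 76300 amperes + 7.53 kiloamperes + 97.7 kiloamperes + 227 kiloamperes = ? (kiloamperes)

409.56 kiloamperes

In kiloamperes:
  1.03 kiloamperes → 1.03
  76300 amperes = 76300 × 10⁻³ kiloamperes = 76.3
  7.53 kiloamperes → 7.53
  97.7 kiloamperes → 97.7
  227 kiloamperes → 227
Sum: 1.03 + 76.3 + 7.53 + 97.7 + 227 = 409.56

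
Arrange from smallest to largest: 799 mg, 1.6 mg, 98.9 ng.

799 mg = 0.799 g
1.6 mg = 0.0016 g
98.9 ng = 0.0000000989 g

98.9 ng < 1.6 mg < 799 mg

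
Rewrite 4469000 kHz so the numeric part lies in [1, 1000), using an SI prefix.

= 4.469e9 Hz; 1e9 is giga.

4.469 GHz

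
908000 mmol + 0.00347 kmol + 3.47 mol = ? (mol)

914.94 mol

In mol:
  908000 mmol = 908000e-3 mol = 908
  0.00347 kmol = 0.00347e3 mol = 3.47
  3.47 mol → 3.47
Sum: 908 + 3.47 + 3.47 = 914.94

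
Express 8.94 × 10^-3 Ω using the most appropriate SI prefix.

= 8.94 × 10^-3 Ω; 10^-3 is milli.

8.94 mΩ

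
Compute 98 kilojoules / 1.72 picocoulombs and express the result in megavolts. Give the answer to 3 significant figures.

(98e3) / (1.72e-12) = 56.977e15 V

57000000000 megavolts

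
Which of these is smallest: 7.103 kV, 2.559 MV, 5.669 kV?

7.103 kV = 7103 V
2.559 MV = 2559000 V
5.669 kV = 5669 V

5.669 kV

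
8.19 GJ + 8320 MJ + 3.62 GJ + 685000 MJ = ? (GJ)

705.13 GJ

In GJ:
  8.19 GJ → 8.19
  8320 MJ = 8320 × 10⁻³ GJ = 8.32
  3.62 GJ → 3.62
  685000 MJ = 685000 × 10⁻³ GJ = 685
Sum: 8.19 + 8.32 + 3.62 + 685 = 705.13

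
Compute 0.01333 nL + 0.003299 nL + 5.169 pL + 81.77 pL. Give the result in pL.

103.568 pL

In pL:
  0.01333 nL = 0.01333 × 10^3 pL = 13.33
  0.003299 nL = 0.003299 × 10^3 pL = 3.299
  5.169 pL → 5.169
  81.77 pL → 81.77
Sum: 13.33 + 3.299 + 5.169 + 81.77 = 103.568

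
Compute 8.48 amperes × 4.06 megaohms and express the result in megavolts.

8.48 × 4.06e6 = 34.4288e6 V

34.4288 megavolts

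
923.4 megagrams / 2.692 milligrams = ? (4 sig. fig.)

343000000000

(923.4e6) / (2.692e-3) = 343.02e9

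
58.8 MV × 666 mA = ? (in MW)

39.1608 MW

58.8e6 × 666e-3 = 39160.8e3 W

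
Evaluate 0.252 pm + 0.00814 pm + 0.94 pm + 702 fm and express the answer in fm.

1902.14 fm

In fm:
  0.252 pm = 0.252e3 fm = 252
  0.00814 pm = 0.00814e3 fm = 8.14
  0.94 pm = 0.94e3 fm = 940
  702 fm → 702
Sum: 252 + 8.14 + 940 + 702 = 1902.14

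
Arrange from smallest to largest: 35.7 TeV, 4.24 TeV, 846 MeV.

35.7 TeV = 35700000000000 eV
4.24 TeV = 4240000000000 eV
846 MeV = 846000000 eV

846 MeV < 4.24 TeV < 35.7 TeV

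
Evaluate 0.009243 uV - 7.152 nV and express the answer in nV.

2.091 nV

In nV:
  0.009243 uV = 0.009243e3 nV = 9.243
  7.152 nV → 7.152
Difference: 9.243 - 7.152 = 2.091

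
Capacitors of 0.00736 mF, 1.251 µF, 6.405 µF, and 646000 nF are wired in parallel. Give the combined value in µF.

661.016 µF

In µF:
  0.00736 mF = 0.00736 × 10³ µF = 7.36
  1.251 µF → 1.251
  6.405 µF → 6.405
  646000 nF = 646000 × 10⁻³ µF = 646
Sum: 7.36 + 1.251 + 6.405 + 646 = 661.016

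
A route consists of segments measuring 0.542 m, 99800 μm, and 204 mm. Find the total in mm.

In mm:
  0.542 m = 0.542e3 mm = 542
  99800 μm = 99800e-3 mm = 99.8
  204 mm → 204
Sum: 542 + 99.8 + 204 = 845.8

845.8 mm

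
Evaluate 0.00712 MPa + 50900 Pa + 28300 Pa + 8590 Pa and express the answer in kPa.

In kPa:
  0.00712 MPa = 0.00712e3 kPa = 7.12
  50900 Pa = 50900e-3 kPa = 50.9
  28300 Pa = 28300e-3 kPa = 28.3
  8590 Pa = 8590e-3 kPa = 8.59
Sum: 7.12 + 50.9 + 28.3 + 8.59 = 94.91

94.91 kPa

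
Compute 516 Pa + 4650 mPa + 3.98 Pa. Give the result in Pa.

524.63 Pa

In Pa:
  516 Pa → 516
  4650 mPa = 4650 × 10⁻³ Pa = 4.65
  3.98 Pa → 3.98
Sum: 516 + 4.65 + 3.98 = 524.63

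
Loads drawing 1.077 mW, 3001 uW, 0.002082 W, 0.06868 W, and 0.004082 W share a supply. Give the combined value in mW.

In mW:
  1.077 mW → 1.077
  3001 uW = 3001e-3 mW = 3.001
  0.002082 W = 0.002082e3 mW = 2.082
  0.06868 W = 0.06868e3 mW = 68.68
  0.004082 W = 0.004082e3 mW = 4.082
Sum: 1.077 + 3.001 + 2.082 + 68.68 + 4.082 = 78.922

78.922 mW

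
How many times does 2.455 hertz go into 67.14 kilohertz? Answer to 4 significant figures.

(67.14 × 10³) / (2.455) = 27.348 × 10³

27350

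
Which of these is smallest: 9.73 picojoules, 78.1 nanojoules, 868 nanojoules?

9.73 picojoules

9.73 picojoules = 0.00000000000973 joules
78.1 nanojoules = 0.0000000781 joules
868 nanojoules = 0.000000868 joules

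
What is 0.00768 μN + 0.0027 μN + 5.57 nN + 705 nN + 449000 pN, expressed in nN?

In nN:
  0.00768 μN = 0.00768 × 10³ nN = 7.68
  0.0027 μN = 0.0027 × 10³ nN = 2.7
  5.57 nN → 5.57
  705 nN → 705
  449000 pN = 449000 × 10⁻³ nN = 449
Sum: 7.68 + 2.7 + 5.57 + 705 + 449 = 1169.95

1169.95 nN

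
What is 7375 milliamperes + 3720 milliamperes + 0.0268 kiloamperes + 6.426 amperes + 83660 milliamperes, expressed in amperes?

In amperes:
  7375 milliamperes = 7375 × 10⁻³ amperes = 7.375
  3720 milliamperes = 3720 × 10⁻³ amperes = 3.72
  0.0268 kiloamperes = 0.0268 × 10³ amperes = 26.8
  6.426 amperes → 6.426
  83660 milliamperes = 83660 × 10⁻³ amperes = 83.66
Sum: 7.375 + 3.72 + 26.8 + 6.426 + 83.66 = 127.981

127.981 amperes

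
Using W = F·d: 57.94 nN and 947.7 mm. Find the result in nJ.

54.909738 nJ

57.94e-9 × 947.7e-3 = 54909.738e-12 J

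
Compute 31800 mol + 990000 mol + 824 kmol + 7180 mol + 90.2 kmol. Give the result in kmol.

In kmol:
  31800 mol = 31800 × 10^-3 kmol = 31.8
  990000 mol = 990000 × 10^-3 kmol = 990
  824 kmol → 824
  7180 mol = 7180 × 10^-3 kmol = 7.18
  90.2 kmol → 90.2
Sum: 31.8 + 990 + 824 + 7.18 + 90.2 = 1943.18

1943.18 kmol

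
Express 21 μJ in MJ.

micro = 10⁻⁶, mega = 10⁶; factor is 10⁻¹².
21 × 10⁻¹² = 0.000000000021

0.000000000021 MJ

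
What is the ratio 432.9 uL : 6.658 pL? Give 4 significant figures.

(432.9 × 10^-6) / (6.658 × 10^-12) = 65.02 × 10^6

65020000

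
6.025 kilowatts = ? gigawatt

kilo = 1e3, giga = 1e9; factor is 1e-6.
6.025 × 1e-6 = 0.000006025

0.000006025 gigawatts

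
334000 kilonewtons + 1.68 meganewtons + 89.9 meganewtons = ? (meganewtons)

In meganewtons:
  334000 kilonewtons = 334000 × 10⁻³ meganewtons = 334
  1.68 meganewtons → 1.68
  89.9 meganewtons → 89.9
Sum: 334 + 1.68 + 89.9 = 425.58

425.58 meganewtons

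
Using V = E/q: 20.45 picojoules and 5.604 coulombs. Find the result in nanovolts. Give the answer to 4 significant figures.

(20.45 × 10^-12) / (5.604) = 3.64918 × 10^-12 V

0.003649 nanovolts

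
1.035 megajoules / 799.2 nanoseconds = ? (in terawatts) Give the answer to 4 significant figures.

1.295 terawatts

(1.035e6) / (799.2e-9) = 0.00129505e15 W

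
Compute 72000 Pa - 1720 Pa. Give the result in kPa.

70.28 kPa

In kPa:
  72000 Pa = 72000 × 10⁻³ kPa = 72
  1720 Pa = 1720 × 10⁻³ kPa = 1.72
Difference: 72 - 1.72 = 70.28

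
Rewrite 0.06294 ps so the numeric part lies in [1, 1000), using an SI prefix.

62.94 fs

= 62.94e-15 s; 1e-15 is femto.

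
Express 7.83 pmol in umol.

0.00000783 umol

pico = 10^-12, micro = 10^-6; factor is 10^-6.
7.83 × 10^-6 = 0.00000783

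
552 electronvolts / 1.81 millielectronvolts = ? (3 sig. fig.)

305000

(552) / (1.81 × 10^-3) = 305 × 10^3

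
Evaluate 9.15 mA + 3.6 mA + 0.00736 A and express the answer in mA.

20.11 mA

In mA:
  9.15 mA → 9.15
  3.6 mA → 3.6
  0.00736 A = 0.00736e3 mA = 7.36
Sum: 9.15 + 3.6 + 7.36 = 20.11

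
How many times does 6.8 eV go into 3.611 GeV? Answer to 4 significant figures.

(3.611 × 10⁹) / (6.8) = 0.53103 × 10⁹

531000000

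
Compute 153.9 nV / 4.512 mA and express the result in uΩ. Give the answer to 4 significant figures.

(153.9 × 10⁻⁹) / (4.512 × 10⁻³) = 34.109 × 10⁻⁶ Ω

34.11 uΩ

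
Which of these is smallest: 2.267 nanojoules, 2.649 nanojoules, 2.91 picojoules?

2.91 picojoules

2.267 nanojoules = 0.000000002267 joules
2.649 nanojoules = 0.000000002649 joules
2.91 picojoules = 0.00000000000291 joules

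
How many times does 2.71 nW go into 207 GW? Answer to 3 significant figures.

76400000000000000000

(207 × 10⁹) / (2.71 × 10⁻⁹) = 76.38 × 10¹⁸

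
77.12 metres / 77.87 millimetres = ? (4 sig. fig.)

(77.12) / (77.87 × 10⁻³) = 0.99037 × 10³

990.4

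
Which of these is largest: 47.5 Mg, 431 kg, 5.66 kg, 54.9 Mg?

54.9 Mg

47.5 Mg = 47500000 g
431 kg = 431000 g
5.66 kg = 5660 g
54.9 Mg = 54900000 g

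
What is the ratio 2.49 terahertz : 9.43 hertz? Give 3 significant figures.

264000000000

(2.49 × 10¹²) / (9.43) = 0.2641 × 10¹²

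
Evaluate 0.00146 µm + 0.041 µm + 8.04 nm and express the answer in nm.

In nm:
  0.00146 µm = 0.00146 × 10³ nm = 1.46
  0.041 µm = 0.041 × 10³ nm = 41
  8.04 nm → 8.04
Sum: 1.46 + 41 + 8.04 = 50.5

50.5 nm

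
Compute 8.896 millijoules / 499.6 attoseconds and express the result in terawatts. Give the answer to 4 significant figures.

(8.896 × 10⁻³) / (499.6 × 10⁻¹⁸) = 0.0178062 × 10¹⁵ W

17.81 terawatts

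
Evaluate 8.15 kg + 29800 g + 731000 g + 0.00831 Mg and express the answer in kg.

In kg:
  8.15 kg → 8.15
  29800 g = 29800e-3 kg = 29.8
  731000 g = 731000e-3 kg = 731
  0.00831 Mg = 0.00831e3 kg = 8.31
Sum: 8.15 + 29.8 + 731 + 8.31 = 777.26

777.26 kg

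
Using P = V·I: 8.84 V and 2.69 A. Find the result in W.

23.7796 W

8.84 × 2.69 = 23.7796 W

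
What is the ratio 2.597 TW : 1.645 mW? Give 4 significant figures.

1579000000000000

(2.597 × 10^12) / (1.645 × 10^-3) = 1.5787 × 10^15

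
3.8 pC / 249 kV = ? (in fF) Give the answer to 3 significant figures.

(3.8 × 10^-12) / (249 × 10^3) = 0.015261 × 10^-15 F

0.0153 fF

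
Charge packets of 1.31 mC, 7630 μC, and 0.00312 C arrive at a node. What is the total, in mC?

In mC:
  1.31 mC → 1.31
  7630 μC = 7630 × 10⁻³ mC = 7.63
  0.00312 C = 0.00312 × 10³ mC = 3.12
Sum: 1.31 + 7.63 + 3.12 = 12.06

12.06 mC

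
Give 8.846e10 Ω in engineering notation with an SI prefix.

= 88.46e9 Ω; 1e9 is giga.

88.46 GΩ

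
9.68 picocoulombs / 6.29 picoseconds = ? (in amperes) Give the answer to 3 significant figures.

1.54 amperes

(9.68e-12) / (6.29e-12) = 1.539 A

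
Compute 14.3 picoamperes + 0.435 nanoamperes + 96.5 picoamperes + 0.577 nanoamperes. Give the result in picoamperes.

In picoamperes:
  14.3 picoamperes → 14.3
  0.435 nanoamperes = 0.435e3 picoamperes = 435
  96.5 picoamperes → 96.5
  0.577 nanoamperes = 0.577e3 picoamperes = 577
Sum: 14.3 + 435 + 96.5 + 577 = 1122.8

1122.8 picoamperes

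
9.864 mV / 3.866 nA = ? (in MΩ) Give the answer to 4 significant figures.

2.551 MΩ

(9.864e-3) / (3.866e-9) = 2.55147e6 Ω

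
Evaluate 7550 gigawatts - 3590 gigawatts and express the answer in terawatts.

3.96 terawatts

In terawatts:
  7550 gigawatts = 7550 × 10^-3 terawatts = 7.55
  3590 gigawatts = 3590 × 10^-3 terawatts = 3.59
Difference: 7.55 - 3.59 = 3.96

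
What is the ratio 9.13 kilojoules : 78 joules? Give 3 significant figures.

(9.13e3) / (78) = 0.1171e3

117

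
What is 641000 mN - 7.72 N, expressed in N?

In N:
  641000 mN = 641000 × 10^-3 N = 641
  7.72 N → 7.72
Difference: 641 - 7.72 = 633.28

633.28 N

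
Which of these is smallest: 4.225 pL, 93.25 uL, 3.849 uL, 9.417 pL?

4.225 pL

4.225 pL = 0.000000000004225 L
93.25 uL = 0.00009325 L
3.849 uL = 0.000003849 L
9.417 pL = 0.000000000009417 L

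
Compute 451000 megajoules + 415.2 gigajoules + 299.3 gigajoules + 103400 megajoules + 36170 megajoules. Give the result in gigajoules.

1305.07 gigajoules

In gigajoules:
  451000 megajoules = 451000e-3 gigajoules = 451
  415.2 gigajoules → 415.2
  299.3 gigajoules → 299.3
  103400 megajoules = 103400e-3 gigajoules = 103.4
  36170 megajoules = 36170e-3 gigajoules = 36.17
Sum: 451 + 415.2 + 299.3 + 103.4 + 36.17 = 1305.07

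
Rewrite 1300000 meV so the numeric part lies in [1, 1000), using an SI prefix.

= 1.3e3 eV; 1e3 is kilo.

1.3 keV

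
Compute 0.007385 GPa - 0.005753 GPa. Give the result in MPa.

1.632 MPa

In MPa:
  0.007385 GPa = 0.007385e3 MPa = 7.385
  0.005753 GPa = 0.005753e3 MPa = 5.753
Difference: 7.385 - 5.753 = 1.632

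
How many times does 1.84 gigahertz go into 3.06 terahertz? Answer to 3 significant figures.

1660

(3.06 × 10^12) / (1.84 × 10^9) = 1.663 × 10^3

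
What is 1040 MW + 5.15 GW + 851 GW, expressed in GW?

857.19 GW

In GW:
  1040 MW = 1040 × 10^-3 GW = 1.04
  5.15 GW → 5.15
  851 GW → 851
Sum: 1.04 + 5.15 + 851 = 857.19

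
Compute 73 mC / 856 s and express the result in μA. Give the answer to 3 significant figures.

85.3 μA

(73 × 10⁻³) / (856) = 0.08528 × 10⁻³ A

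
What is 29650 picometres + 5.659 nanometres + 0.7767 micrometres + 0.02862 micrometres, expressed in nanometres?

840.629 nanometres

In nanometres:
  29650 picometres = 29650 × 10^-3 nanometres = 29.65
  5.659 nanometres → 5.659
  0.7767 micrometres = 0.7767 × 10^3 nanometres = 776.7
  0.02862 micrometres = 0.02862 × 10^3 nanometres = 28.62
Sum: 29.65 + 5.659 + 776.7 + 28.62 = 840.629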